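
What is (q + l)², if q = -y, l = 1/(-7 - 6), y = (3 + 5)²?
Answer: 693889/169 ≈ 4105.9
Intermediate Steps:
y = 64 (y = 8² = 64)
l = -1/13 (l = 1/(-13) = -1/13 ≈ -0.076923)
q = -64 (q = -1*64 = -64)
(q + l)² = (-64 - 1/13)² = (-833/13)² = 693889/169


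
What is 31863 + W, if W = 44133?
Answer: 75996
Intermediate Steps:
31863 + W = 31863 + 44133 = 75996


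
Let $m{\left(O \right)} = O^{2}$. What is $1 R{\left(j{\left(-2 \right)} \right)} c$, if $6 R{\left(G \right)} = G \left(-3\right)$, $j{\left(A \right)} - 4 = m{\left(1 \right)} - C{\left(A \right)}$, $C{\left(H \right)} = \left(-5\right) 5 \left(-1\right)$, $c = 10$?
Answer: $100$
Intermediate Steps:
$C{\left(H \right)} = 25$ ($C{\left(H \right)} = \left(-25\right) \left(-1\right) = 25$)
$j{\left(A \right)} = -20$ ($j{\left(A \right)} = 4 + \left(1^{2} - 25\right) = 4 + \left(1 - 25\right) = 4 - 24 = -20$)
$R{\left(G \right)} = - \frac{G}{2}$ ($R{\left(G \right)} = \frac{G \left(-3\right)}{6} = \frac{\left(-3\right) G}{6} = - \frac{G}{2}$)
$1 R{\left(j{\left(-2 \right)} \right)} c = 1 \left(\left(- \frac{1}{2}\right) \left(-20\right)\right) 10 = 1 \cdot 10 \cdot 10 = 10 \cdot 10 = 100$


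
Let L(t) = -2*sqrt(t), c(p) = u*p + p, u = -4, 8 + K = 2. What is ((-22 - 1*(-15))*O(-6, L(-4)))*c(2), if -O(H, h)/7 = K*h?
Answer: -7056*I ≈ -7056.0*I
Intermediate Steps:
K = -6 (K = -8 + 2 = -6)
c(p) = -3*p (c(p) = -4*p + p = -3*p)
O(H, h) = 42*h (O(H, h) = -(-42)*h = 42*h)
((-22 - 1*(-15))*O(-6, L(-4)))*c(2) = ((-22 - 1*(-15))*(42*(-4*I)))*(-3*2) = ((-22 + 15)*(42*(-4*I)))*(-6) = -294*(-4*I)*(-6) = -(-1176)*I*(-6) = (1176*I)*(-6) = -7056*I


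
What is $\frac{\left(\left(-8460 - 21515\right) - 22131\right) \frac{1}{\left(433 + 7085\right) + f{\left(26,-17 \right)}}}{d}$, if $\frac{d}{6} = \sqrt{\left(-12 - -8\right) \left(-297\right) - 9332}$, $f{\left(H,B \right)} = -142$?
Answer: $\frac{26053 i \sqrt{509}}{45052608} \approx 0.013047 i$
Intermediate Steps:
$d = 24 i \sqrt{509}$ ($d = 6 \sqrt{\left(-12 - -8\right) \left(-297\right) - 9332} = 6 \sqrt{\left(-12 + 8\right) \left(-297\right) - 9332} = 6 \sqrt{\left(-4\right) \left(-297\right) - 9332} = 6 \sqrt{1188 - 9332} = 6 \sqrt{-8144} = 6 \cdot 4 i \sqrt{509} = 24 i \sqrt{509} \approx 541.46 i$)
$\frac{\left(\left(-8460 - 21515\right) - 22131\right) \frac{1}{\left(433 + 7085\right) + f{\left(26,-17 \right)}}}{d} = \frac{\left(\left(-8460 - 21515\right) - 22131\right) \frac{1}{\left(433 + 7085\right) - 142}}{24 i \sqrt{509}} = \frac{\left(-8460 - 21515\right) - 22131}{7518 - 142} \left(- \frac{i \sqrt{509}}{12216}\right) = \frac{-29975 - 22131}{7376} \left(- \frac{i \sqrt{509}}{12216}\right) = \left(-52106\right) \frac{1}{7376} \left(- \frac{i \sqrt{509}}{12216}\right) = - \frac{26053 \left(- \frac{i \sqrt{509}}{12216}\right)}{3688} = \frac{26053 i \sqrt{509}}{45052608}$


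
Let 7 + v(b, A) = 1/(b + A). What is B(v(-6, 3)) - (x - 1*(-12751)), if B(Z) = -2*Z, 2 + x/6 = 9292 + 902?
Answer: -221665/3 ≈ -73888.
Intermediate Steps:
x = 61152 (x = -12 + 6*(9292 + 902) = -12 + 6*10194 = -12 + 61164 = 61152)
v(b, A) = -7 + 1/(A + b) (v(b, A) = -7 + 1/(b + A) = -7 + 1/(A + b))
B(v(-6, 3)) - (x - 1*(-12751)) = -2*(1 - 7*3 - 7*(-6))/(3 - 6) - (61152 - 1*(-12751)) = -2*(1 - 21 + 42)/(-3) - (61152 + 12751) = -(-2)*22/3 - 1*73903 = -2*(-22/3) - 73903 = 44/3 - 73903 = -221665/3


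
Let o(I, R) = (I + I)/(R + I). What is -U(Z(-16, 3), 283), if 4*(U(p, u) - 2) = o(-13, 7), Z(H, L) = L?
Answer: -37/12 ≈ -3.0833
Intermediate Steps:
o(I, R) = 2*I/(I + R) (o(I, R) = (2*I)/(I + R) = 2*I/(I + R))
U(p, u) = 37/12 (U(p, u) = 2 + (2*(-13)/(-13 + 7))/4 = 2 + (2*(-13)/(-6))/4 = 2 + (2*(-13)*(-⅙))/4 = 2 + (¼)*(13/3) = 2 + 13/12 = 37/12)
-U(Z(-16, 3), 283) = -1*37/12 = -37/12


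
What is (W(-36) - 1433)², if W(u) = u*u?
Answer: 18769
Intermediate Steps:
W(u) = u²
(W(-36) - 1433)² = ((-36)² - 1433)² = (1296 - 1433)² = (-137)² = 18769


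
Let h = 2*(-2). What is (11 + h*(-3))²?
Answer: 529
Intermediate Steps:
h = -4
(11 + h*(-3))² = (11 - 4*(-3))² = (11 + 12)² = 23² = 529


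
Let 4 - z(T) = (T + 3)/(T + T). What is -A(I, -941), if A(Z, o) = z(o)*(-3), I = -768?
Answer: 9885/941 ≈ 10.505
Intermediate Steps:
z(T) = 4 - (3 + T)/(2*T) (z(T) = 4 - (T + 3)/(T + T) = 4 - (3 + T)/(2*T))
A(Z, o) = -3*(-3 + 7*o)/(2*o) (A(Z, o) = ((-3 + 7*o)/(2*o))*(-3) = -3*(-3 + 7*o)/(2*o))
-A(I, -941) = -3*(3 - 7*(-941))/(2*(-941)) = -3*(-1)*(3 + 6587)/(2*941) = -3*(-1)*6590/(2*941) = -1*(-9885/941) = 9885/941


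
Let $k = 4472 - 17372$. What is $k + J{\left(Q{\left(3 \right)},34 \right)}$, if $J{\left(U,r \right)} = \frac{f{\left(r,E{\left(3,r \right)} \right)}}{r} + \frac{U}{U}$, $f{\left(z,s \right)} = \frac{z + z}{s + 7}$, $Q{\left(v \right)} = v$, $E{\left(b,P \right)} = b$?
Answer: $- \frac{64494}{5} \approx -12899.0$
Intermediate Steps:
$f{\left(z,s \right)} = \frac{2 z}{7 + s}$
$J{\left(U,r \right)} = \frac{6}{5}$ ($J{\left(U,r \right)} = \frac{2 r \frac{1}{7 + 3}}{r} + \frac{U}{U} = \frac{2 r \frac{1}{10}}{r} + 1 = \frac{\frac{1}{5} r}{r} + 1 = \frac{1}{5} + 1 = \frac{6}{5}$)
$k = -12900$
$k + J{\left(Q{\left(3 \right)},34 \right)} = -12900 + \frac{6}{5} = - \frac{64494}{5}$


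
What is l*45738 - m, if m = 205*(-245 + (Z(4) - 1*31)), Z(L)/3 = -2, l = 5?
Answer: 286500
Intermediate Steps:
Z(L) = -6 (Z(L) = 3*(-2) = -6)
m = -57810 (m = 205*(-245 + (-6 - 1*31)) = 205*(-245 + (-6 - 31)) = 205*(-245 - 37) = 205*(-282) = -57810)
l*45738 - m = 5*45738 - 1*(-57810) = 228690 + 57810 = 286500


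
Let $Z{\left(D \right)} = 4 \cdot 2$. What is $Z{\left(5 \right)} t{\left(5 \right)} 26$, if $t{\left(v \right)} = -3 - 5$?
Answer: $-1664$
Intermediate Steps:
$Z{\left(D \right)} = 8$
$t{\left(v \right)} = -8$
$Z{\left(5 \right)} t{\left(5 \right)} 26 = 8 \left(-8\right) 26 = \left(-64\right) 26 = -1664$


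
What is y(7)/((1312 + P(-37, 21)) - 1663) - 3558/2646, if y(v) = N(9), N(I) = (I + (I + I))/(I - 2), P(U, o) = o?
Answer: -65797/48510 ≈ -1.3564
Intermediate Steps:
N(I) = 3*I/(-2 + I) (N(I) = (I + 2*I)/(-2 + I) = (3*I)/(-2 + I) = 3*I/(-2 + I))
y(v) = 27/7 (y(v) = 3*9/(-2 + 9) = 3*9/7 = 3*9*(1/7) = 27/7)
y(7)/((1312 + P(-37, 21)) - 1663) - 3558/2646 = 27/(7*((1312 + 21) - 1663)) - 3558/2646 = 27/(7*(1333 - 1663)) - 3558*1/2646 = (27/7)/(-330) - 593/441 = (27/7)*(-1/330) - 593/441 = -9/770 - 593/441 = -65797/48510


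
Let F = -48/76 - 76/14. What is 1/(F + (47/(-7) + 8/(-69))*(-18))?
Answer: 3059/357548 ≈ 0.0085555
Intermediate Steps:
F = -806/133 (F = -48*1/76 - 76*1/14 = -12/19 - 38/7 = -806/133 ≈ -6.0602)
1/(F + (47/(-7) + 8/(-69))*(-18)) = 1/(-806/133 + (47/(-7) + 8/(-69))*(-18)) = 1/(-806/133 + (47*(-⅐) + 8*(-1/69))*(-18)) = 1/(-806/133 + (-47/7 - 8/69)*(-18)) = 1/(-806/133 - 3299/483*(-18)) = 1/(-806/133 + 19794/161) = 1/(357548/3059) = 3059/357548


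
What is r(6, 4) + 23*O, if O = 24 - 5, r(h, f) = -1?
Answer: 436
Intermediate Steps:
O = 19
r(6, 4) + 23*O = -1 + 23*19 = -1 + 437 = 436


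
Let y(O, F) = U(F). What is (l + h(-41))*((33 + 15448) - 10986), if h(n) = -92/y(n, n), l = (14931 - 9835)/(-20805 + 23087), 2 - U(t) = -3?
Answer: -11845224/163 ≈ -72670.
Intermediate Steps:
U(t) = 5 (U(t) = 2 - 1*(-3) = 2 + 3 = 5)
y(O, F) = 5
l = 364/163 (l = 5096/2282 = 5096*(1/2282) = 364/163 ≈ 2.2331)
h(n) = -92/5
(l + h(-41))*((33 + 15448) - 10986) = (364/163 - 92/5)*((33 + 15448) - 10986) = -13176*(15481 - 10986)/815 = -13176/815*4495 = -11845224/163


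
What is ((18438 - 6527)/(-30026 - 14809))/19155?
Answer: -11911/858814425 ≈ -1.3869e-5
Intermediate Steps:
((18438 - 6527)/(-30026 - 14809))/19155 = (11911/(-44835))*(1/19155) = (11911*(-1/44835))*(1/19155) = -11911/44835*1/19155 = -11911/858814425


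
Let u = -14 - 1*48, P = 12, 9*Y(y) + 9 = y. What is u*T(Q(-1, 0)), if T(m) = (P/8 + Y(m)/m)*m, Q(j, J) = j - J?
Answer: 1457/9 ≈ 161.89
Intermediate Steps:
Y(y) = -1 + y/9
u = -62 (u = -14 - 48 = -62)
T(m) = m*(3/2 + (-1 + m/9)/m) (T(m) = (12/8 + (-1 + m/9)/m)*m = (12*(⅛) + (-1 + m/9)/m)*m = (3/2 + (-1 + m/9)/m)*m = m*(3/2 + (-1 + m/9)/m))
u*T(Q(-1, 0)) = -62*(-1 + 29*(-1 - 1*0)/18) = -62*(-1 + 29*(-1 + 0)/18) = -62*(-1 + (29/18)*(-1)) = -62*(-1 - 29/18) = -62*(-47/18) = 1457/9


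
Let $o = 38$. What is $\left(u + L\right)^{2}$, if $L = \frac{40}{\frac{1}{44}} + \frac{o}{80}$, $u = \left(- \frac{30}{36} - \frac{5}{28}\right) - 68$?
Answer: $\frac{2018755047241}{705600} \approx 2.861 \cdot 10^{6}$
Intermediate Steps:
$u = - \frac{5797}{84}$ ($u = \left(\left(-30\right) \frac{1}{36} - \frac{5}{28}\right) - 68 = \left(- \frac{5}{6} - \frac{5}{28}\right) - 68 = - \frac{85}{84} - 68 = - \frac{5797}{84} \approx -69.012$)
$L = \frac{70419}{40}$ ($L = \frac{40}{\frac{1}{44}} + \frac{38}{80} = 40 \frac{1}{\frac{1}{44}} + 38 \cdot \frac{1}{80} = 40 \cdot 44 + \frac{19}{40} = 1760 + \frac{19}{40} = \frac{70419}{40} \approx 1760.5$)
$\left(u + L\right)^{2} = \left(- \frac{5797}{84} + \frac{70419}{40}\right)^{2} = \left(\frac{1420829}{840}\right)^{2} = \frac{2018755047241}{705600}$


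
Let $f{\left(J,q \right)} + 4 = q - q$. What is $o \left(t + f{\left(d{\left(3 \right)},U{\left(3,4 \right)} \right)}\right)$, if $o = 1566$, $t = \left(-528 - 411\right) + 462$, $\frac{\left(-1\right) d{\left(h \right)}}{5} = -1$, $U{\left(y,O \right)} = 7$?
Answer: $-753246$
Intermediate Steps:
$d{\left(h \right)} = 5$ ($d{\left(h \right)} = \left(-5\right) \left(-1\right) = 5$)
$t = -477$ ($t = -939 + 462 = -477$)
$f{\left(J,q \right)} = -4$ ($f{\left(J,q \right)} = -4 + \left(q - q\right) = -4 + 0 = -4$)
$o \left(t + f{\left(d{\left(3 \right)},U{\left(3,4 \right)} \right)}\right) = 1566 \left(-477 - 4\right) = 1566 \left(-481\right) = -753246$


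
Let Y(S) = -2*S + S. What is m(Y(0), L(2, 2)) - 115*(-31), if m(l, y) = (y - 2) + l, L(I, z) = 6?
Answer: 3569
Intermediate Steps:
Y(S) = -S
m(l, y) = -2 + l + y (m(l, y) = (-2 + y) + l = -2 + l + y)
m(Y(0), L(2, 2)) - 115*(-31) = (-2 - 1*0 + 6) - 115*(-31) = (-2 + 0 + 6) + 3565 = 4 + 3565 = 3569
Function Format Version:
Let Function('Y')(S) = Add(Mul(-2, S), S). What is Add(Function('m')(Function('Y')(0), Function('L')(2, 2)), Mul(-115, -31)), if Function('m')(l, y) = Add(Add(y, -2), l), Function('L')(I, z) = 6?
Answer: 3569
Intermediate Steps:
Function('Y')(S) = Mul(-1, S)
Function('m')(l, y) = Add(-2, l, y) (Function('m')(l, y) = Add(Add(-2, y), l) = Add(-2, l, y))
Add(Function('m')(Function('Y')(0), Function('L')(2, 2)), Mul(-115, -31)) = Add(Add(-2, Mul(-1, 0), 6), Mul(-115, -31)) = Add(Add(-2, 0, 6), 3565) = Add(4, 3565) = 3569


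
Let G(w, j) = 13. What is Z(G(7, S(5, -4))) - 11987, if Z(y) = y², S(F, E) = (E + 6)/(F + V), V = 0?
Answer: -11818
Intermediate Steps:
S(F, E) = (6 + E)/F (S(F, E) = (E + 6)/(F + 0) = (6 + E)/F)
Z(G(7, S(5, -4))) - 11987 = 13² - 11987 = 169 - 11987 = -11818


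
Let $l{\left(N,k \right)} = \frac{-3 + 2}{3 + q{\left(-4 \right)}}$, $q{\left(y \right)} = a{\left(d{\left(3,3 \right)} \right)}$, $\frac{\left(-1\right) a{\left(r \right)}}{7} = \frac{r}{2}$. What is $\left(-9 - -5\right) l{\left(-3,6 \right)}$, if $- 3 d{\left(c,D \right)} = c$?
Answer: $\frac{8}{13} \approx 0.61539$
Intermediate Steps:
$d{\left(c,D \right)} = - \frac{c}{3}$
$a{\left(r \right)} = - \frac{7 r}{2}$ ($a{\left(r \right)} = - 7 \frac{r}{2} = - \frac{7 r}{2}$)
$q{\left(y \right)} = \frac{7}{2}$ ($q{\left(y \right)} = - \frac{7 \left(\left(- \frac{1}{3}\right) 3\right)}{2} = \left(- \frac{7}{2}\right) \left(-1\right) = \frac{7}{2}$)
$l{\left(N,k \right)} = - \frac{2}{13}$ ($l{\left(N,k \right)} = \frac{-3 + 2}{3 + \frac{7}{2}} = - \frac{1}{\frac{13}{2}} = \left(-1\right) \frac{2}{13} = - \frac{2}{13}$)
$\left(-9 - -5\right) l{\left(-3,6 \right)} = \left(-9 - -5\right) \left(- \frac{2}{13}\right) = \left(-9 + \left(-1 + 6\right)\right) \left(- \frac{2}{13}\right) = \left(-9 + 5\right) \left(- \frac{2}{13}\right) = \left(-4\right) \left(- \frac{2}{13}\right) = \frac{8}{13}$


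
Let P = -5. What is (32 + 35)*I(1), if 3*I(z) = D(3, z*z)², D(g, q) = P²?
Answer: 41875/3 ≈ 13958.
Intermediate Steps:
D(g, q) = 25 (D(g, q) = (-5)² = 25)
I(z) = 625/3 (I(z) = (⅓)*25² = (⅓)*625 = 625/3)
(32 + 35)*I(1) = (32 + 35)*(625/3) = 67*(625/3) = 41875/3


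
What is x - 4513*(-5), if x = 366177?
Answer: 388742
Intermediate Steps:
x - 4513*(-5) = 366177 - 4513*(-5) = 366177 + 22565 = 388742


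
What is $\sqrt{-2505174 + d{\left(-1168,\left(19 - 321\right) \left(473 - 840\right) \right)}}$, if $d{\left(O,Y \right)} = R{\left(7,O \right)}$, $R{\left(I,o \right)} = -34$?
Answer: $2 i \sqrt{626302} \approx 1582.8 i$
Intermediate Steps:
$d{\left(O,Y \right)} = -34$
$\sqrt{-2505174 + d{\left(-1168,\left(19 - 321\right) \left(473 - 840\right) \right)}} = \sqrt{-2505174 - 34} = \sqrt{-2505208} = 2 i \sqrt{626302}$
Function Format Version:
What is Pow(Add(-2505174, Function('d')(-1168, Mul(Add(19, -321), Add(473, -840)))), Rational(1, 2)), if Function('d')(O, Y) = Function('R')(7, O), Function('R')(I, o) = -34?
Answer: Mul(2, I, Pow(626302, Rational(1, 2))) ≈ Mul(1582.8, I)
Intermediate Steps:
Function('d')(O, Y) = -34
Pow(Add(-2505174, Function('d')(-1168, Mul(Add(19, -321), Add(473, -840)))), Rational(1, 2)) = Pow(Add(-2505174, -34), Rational(1, 2)) = Pow(-2505208, Rational(1, 2)) = Mul(2, I, Pow(626302, Rational(1, 2)))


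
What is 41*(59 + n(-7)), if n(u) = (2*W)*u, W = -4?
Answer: 4715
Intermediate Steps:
n(u) = -8*u (n(u) = (2*(-4))*u = -8*u)
41*(59 + n(-7)) = 41*(59 - 8*(-7)) = 41*(59 + 56) = 41*115 = 4715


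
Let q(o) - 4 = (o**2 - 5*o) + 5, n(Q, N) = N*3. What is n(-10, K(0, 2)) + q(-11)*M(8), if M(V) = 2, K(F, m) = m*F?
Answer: 370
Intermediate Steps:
K(F, m) = F*m
n(Q, N) = 3*N
q(o) = 9 + o**2 - 5*o (q(o) = 4 + ((o**2 - 5*o) + 5) = 4 + (5 + o**2 - 5*o) = 9 + o**2 - 5*o)
n(-10, K(0, 2)) + q(-11)*M(8) = 3*(0*2) + (9 + (-11)**2 - 5*(-11))*2 = 3*0 + (9 + 121 + 55)*2 = 0 + 185*2 = 0 + 370 = 370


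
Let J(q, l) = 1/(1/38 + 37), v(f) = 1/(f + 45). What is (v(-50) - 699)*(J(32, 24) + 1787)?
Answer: -8790157112/7035 ≈ -1.2495e+6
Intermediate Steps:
v(f) = 1/(45 + f)
J(q, l) = 38/1407 (J(q, l) = 1/(1/38 + 37) = 1/(1407/38) = 38/1407)
(v(-50) - 699)*(J(32, 24) + 1787) = (1/(45 - 50) - 699)*(38/1407 + 1787) = (1/(-5) - 699)*(2514347/1407) = (-⅕ - 699)*(2514347/1407) = -3496/5*2514347/1407 = -8790157112/7035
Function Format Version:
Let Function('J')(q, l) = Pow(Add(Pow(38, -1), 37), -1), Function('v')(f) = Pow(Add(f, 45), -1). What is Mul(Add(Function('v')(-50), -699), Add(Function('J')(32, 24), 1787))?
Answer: Rational(-8790157112, 7035) ≈ -1.2495e+6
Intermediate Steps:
Function('v')(f) = Pow(Add(45, f), -1)
Function('J')(q, l) = Rational(38, 1407) (Function('J')(q, l) = Pow(Add(Rational(1, 38), 37), -1) = Pow(Rational(1407, 38), -1) = Rational(38, 1407))
Mul(Add(Function('v')(-50), -699), Add(Function('J')(32, 24), 1787)) = Mul(Add(Pow(Add(45, -50), -1), -699), Add(Rational(38, 1407), 1787)) = Mul(Add(Pow(-5, -1), -699), Rational(2514347, 1407)) = Mul(Add(Rational(-1, 5), -699), Rational(2514347, 1407)) = Mul(Rational(-3496, 5), Rational(2514347, 1407)) = Rational(-8790157112, 7035)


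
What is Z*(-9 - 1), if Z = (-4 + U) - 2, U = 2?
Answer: 40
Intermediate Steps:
Z = -4 (Z = (-4 + 2) - 2 = -2 - 2 = -4)
Z*(-9 - 1) = -4*(-9 - 1) = -4*(-10) = 40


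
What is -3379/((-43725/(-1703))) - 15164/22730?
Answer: -13146139891/99386925 ≈ -132.27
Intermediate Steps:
-3379/((-43725/(-1703))) - 15164/22730 = -3379/((-43725*(-1/1703))) - 15164*1/22730 = -3379/43725/1703 - 7582/11365 = -3379*1703/43725 - 7582/11365 = -5754437/43725 - 7582/11365 = -13146139891/99386925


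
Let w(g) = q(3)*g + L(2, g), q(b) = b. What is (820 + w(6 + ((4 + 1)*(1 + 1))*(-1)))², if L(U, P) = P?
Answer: 646416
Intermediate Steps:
w(g) = 4*g (w(g) = 3*g + g = 4*g)
(820 + w(6 + ((4 + 1)*(1 + 1))*(-1)))² = (820 + 4*(6 + ((4 + 1)*(1 + 1))*(-1)))² = (820 + 4*(6 + (5*2)*(-1)))² = (820 + 4*(6 + 10*(-1)))² = (820 + 4*(6 - 10))² = (820 + 4*(-4))² = (820 - 16)² = 804² = 646416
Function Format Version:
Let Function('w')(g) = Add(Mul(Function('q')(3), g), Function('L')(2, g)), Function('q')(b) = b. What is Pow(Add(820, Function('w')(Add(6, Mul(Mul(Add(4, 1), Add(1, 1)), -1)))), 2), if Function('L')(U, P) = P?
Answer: 646416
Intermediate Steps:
Function('w')(g) = Mul(4, g) (Function('w')(g) = Add(Mul(3, g), g) = Mul(4, g))
Pow(Add(820, Function('w')(Add(6, Mul(Mul(Add(4, 1), Add(1, 1)), -1)))), 2) = Pow(Add(820, Mul(4, Add(6, Mul(Mul(Add(4, 1), Add(1, 1)), -1)))), 2) = Pow(Add(820, Mul(4, Add(6, Mul(Mul(5, 2), -1)))), 2) = Pow(Add(820, Mul(4, Add(6, Mul(10, -1)))), 2) = Pow(Add(820, Mul(4, Add(6, -10))), 2) = Pow(Add(820, Mul(4, -4)), 2) = Pow(Add(820, -16), 2) = Pow(804, 2) = 646416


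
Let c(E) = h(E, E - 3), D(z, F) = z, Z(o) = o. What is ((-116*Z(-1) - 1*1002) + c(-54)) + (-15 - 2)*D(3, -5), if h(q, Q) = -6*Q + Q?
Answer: -652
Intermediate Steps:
h(q, Q) = -5*Q
c(E) = 15 - 5*E (c(E) = -5*(E - 3) = -5*(-3 + E) = 15 - 5*E)
((-116*Z(-1) - 1*1002) + c(-54)) + (-15 - 2)*D(3, -5) = ((-116*(-1) - 1*1002) + (15 - 5*(-54))) + (-15 - 2)*3 = ((116 - 1002) + (15 + 270)) - 17*3 = (-886 + 285) - 51 = -601 - 51 = -652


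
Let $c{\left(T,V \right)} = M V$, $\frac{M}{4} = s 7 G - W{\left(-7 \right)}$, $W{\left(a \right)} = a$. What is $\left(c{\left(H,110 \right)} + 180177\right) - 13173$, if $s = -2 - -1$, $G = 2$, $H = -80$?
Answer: $163924$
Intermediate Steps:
$s = -1$ ($s = -2 + 1 = -1$)
$M = -28$ ($M = 4 \left(\left(-1\right) 7 \cdot 2 - -7\right) = 4 \left(\left(-7\right) 2 + 7\right) = 4 \left(-14 + 7\right) = 4 \left(-7\right) = -28$)
$c{\left(T,V \right)} = - 28 V$
$\left(c{\left(H,110 \right)} + 180177\right) - 13173 = \left(\left(-28\right) 110 + 180177\right) - 13173 = \left(-3080 + 180177\right) - 13173 = 177097 - 13173 = 163924$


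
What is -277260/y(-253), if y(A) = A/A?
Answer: -277260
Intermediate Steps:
y(A) = 1
-277260/y(-253) = -277260/1 = -277260*1 = -277260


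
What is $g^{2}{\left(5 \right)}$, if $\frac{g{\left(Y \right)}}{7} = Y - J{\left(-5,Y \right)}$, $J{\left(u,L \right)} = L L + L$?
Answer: $30625$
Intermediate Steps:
$J{\left(u,L \right)} = L + L^{2}$ ($J{\left(u,L \right)} = L^{2} + L = L + L^{2}$)
$g{\left(Y \right)} = 7 Y - 7 Y \left(1 + Y\right)$ ($g{\left(Y \right)} = 7 \left(Y - Y \left(1 + Y\right)\right) = 7 Y - 7 Y \left(1 + Y\right)$)
$g^{2}{\left(5 \right)} = \left(- 7 \cdot 5^{2}\right)^{2} = \left(\left(-7\right) 25\right)^{2} = \left(-175\right)^{2} = 30625$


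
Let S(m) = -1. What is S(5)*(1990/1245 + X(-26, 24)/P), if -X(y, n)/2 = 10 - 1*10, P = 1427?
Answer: -398/249 ≈ -1.5984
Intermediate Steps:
X(y, n) = 0 (X(y, n) = -2*(10 - 1*10) = -2*(10 - 10) = -2*0 = 0)
S(5)*(1990/1245 + X(-26, 24)/P) = -(1990/1245 + 0/1427) = -(1990*(1/1245) + 0*(1/1427)) = -(398/249 + 0) = -1*398/249 = -398/249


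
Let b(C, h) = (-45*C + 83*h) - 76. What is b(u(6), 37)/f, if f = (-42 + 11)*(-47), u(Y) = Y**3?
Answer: -6725/1457 ≈ -4.6156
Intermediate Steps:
b(C, h) = -76 - 45*C + 83*h
f = 1457 (f = -31*(-47) = 1457)
b(u(6), 37)/f = (-76 - 45*6**3 + 83*37)/1457 = (-76 - 45*216 + 3071)*(1/1457) = (-76 - 9720 + 3071)*(1/1457) = -6725*1/1457 = -6725/1457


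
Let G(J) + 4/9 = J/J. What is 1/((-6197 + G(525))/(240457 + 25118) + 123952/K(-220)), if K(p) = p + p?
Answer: -26291925/7407287738 ≈ -0.0035495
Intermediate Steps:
G(J) = 5/9 (G(J) = -4/9 + J/J = -4/9 + 1 = 5/9)
K(p) = 2*p
1/((-6197 + G(525))/(240457 + 25118) + 123952/K(-220)) = 1/((-6197 + 5/9)/(240457 + 25118) + 123952/((2*(-220)))) = 1/(-55768/9/265575 + 123952/(-440)) = 1/(-55768/9*1/265575 + 123952*(-1/440)) = 1/(-55768/2390175 - 15494/55) = 1/(-7407287738/26291925) = -26291925/7407287738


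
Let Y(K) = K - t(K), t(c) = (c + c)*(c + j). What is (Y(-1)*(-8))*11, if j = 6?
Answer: -792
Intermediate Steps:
t(c) = 2*c*(6 + c) (t(c) = (c + c)*(c + 6) = (2*c)*(6 + c) = 2*c*(6 + c))
Y(K) = K - 2*K*(6 + K)
(Y(-1)*(-8))*11 = (-(-11 - 2*(-1))*(-8))*11 = (-(-11 + 2)*(-8))*11 = (-1*(-9)*(-8))*11 = (9*(-8))*11 = -72*11 = -792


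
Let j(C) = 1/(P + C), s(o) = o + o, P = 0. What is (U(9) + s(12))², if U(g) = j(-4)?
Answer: 9025/16 ≈ 564.06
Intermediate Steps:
s(o) = 2*o
j(C) = 1/C (j(C) = 1/(0 + C) = 1/C)
U(g) = -¼ (U(g) = 1/(-4) = -¼)
(U(9) + s(12))² = (-¼ + 2*12)² = (-¼ + 24)² = (95/4)² = 9025/16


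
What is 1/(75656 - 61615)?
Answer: 1/14041 ≈ 7.1220e-5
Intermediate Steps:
1/(75656 - 61615) = 1/14041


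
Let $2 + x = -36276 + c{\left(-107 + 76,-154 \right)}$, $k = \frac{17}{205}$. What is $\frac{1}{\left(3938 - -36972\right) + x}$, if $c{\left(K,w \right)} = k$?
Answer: $\frac{205}{949577} \approx 0.00021589$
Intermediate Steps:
$k = \frac{17}{205}$ ($k = 17 \cdot \frac{1}{205} = \frac{17}{205} \approx 0.082927$)
$c{\left(K,w \right)} = \frac{17}{205}$
$x = - \frac{7436973}{205}$ ($x = -2 + \left(-36276 + \frac{17}{205}\right) = -2 - \frac{7436563}{205} = - \frac{7436973}{205} \approx -36278.0$)
$\frac{1}{\left(3938 - -36972\right) + x} = \frac{1}{\left(3938 - -36972\right) - \frac{7436973}{205}} = \frac{1}{\left(3938 + 36972\right) - \frac{7436973}{205}} = \frac{1}{40910 - \frac{7436973}{205}} = \frac{1}{\frac{949577}{205}} = \frac{205}{949577}$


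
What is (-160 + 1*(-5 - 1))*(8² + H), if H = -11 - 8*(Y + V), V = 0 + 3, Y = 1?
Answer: -3486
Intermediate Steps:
V = 3
H = -43 (H = -11 - 8*(1 + 3) = -11 - 8*4 = -11 - 32 = -43)
(-160 + 1*(-5 - 1))*(8² + H) = (-160 + 1*(-5 - 1))*(8² - 43) = (-160 + 1*(-6))*(64 - 43) = (-160 - 6)*21 = -166*21 = -3486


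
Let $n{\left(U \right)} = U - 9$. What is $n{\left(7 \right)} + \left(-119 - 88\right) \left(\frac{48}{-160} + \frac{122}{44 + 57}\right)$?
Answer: $- \frac{191839}{1010} \approx -189.94$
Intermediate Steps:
$n{\left(U \right)} = -9 + U$ ($n{\left(U \right)} = U - 9 = -9 + U$)
$n{\left(7 \right)} + \left(-119 - 88\right) \left(\frac{48}{-160} + \frac{122}{44 + 57}\right) = \left(-9 + 7\right) + \left(-119 - 88\right) \left(\frac{48}{-160} + \frac{122}{44 + 57}\right) = -2 - 207 \left(48 \left(- \frac{1}{160}\right) + \frac{122}{101}\right) = -2 - 207 \left(- \frac{3}{10} + 122 \cdot \frac{1}{101}\right) = -2 - 207 \left(- \frac{3}{10} + \frac{122}{101}\right) = -2 - \frac{189819}{1010} = - \frac{191839}{1010}$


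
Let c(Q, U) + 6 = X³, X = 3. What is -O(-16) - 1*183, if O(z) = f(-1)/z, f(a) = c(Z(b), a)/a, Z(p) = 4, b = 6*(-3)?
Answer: -2949/16 ≈ -184.31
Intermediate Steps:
b = -18
c(Q, U) = 21 (c(Q, U) = -6 + 3³ = -6 + 27 = 21)
f(a) = 21/a
O(z) = -21/z (O(z) = (21/(-1))/z = (21*(-1))/z = -21/z)
-O(-16) - 1*183 = -(-21)/(-16) - 1*183 = -(-21)*(-1)/16 - 183 = -1*21/16 - 183 = -21/16 - 183 = -2949/16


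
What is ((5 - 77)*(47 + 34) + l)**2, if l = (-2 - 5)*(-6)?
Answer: 33524100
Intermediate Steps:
l = 42 (l = -7*(-6) = 42)
((5 - 77)*(47 + 34) + l)**2 = ((5 - 77)*(47 + 34) + 42)**2 = (-72*81 + 42)**2 = (-5832 + 42)**2 = (-5790)**2 = 33524100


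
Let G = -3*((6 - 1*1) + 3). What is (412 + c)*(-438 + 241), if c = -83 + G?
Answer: -60085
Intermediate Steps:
G = -24 (G = -3*((6 - 1) + 3) = -3*(5 + 3) = -3*8 = -24)
c = -107 (c = -83 - 24 = -107)
(412 + c)*(-438 + 241) = (412 - 107)*(-438 + 241) = 305*(-197) = -60085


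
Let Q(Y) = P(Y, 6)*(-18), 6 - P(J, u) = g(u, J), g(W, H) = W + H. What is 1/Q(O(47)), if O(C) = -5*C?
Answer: -1/4230 ≈ -0.00023641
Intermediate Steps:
g(W, H) = H + W
P(J, u) = 6 - J - u (P(J, u) = 6 - (J + u) = 6 + (-J - u) = 6 - J - u)
Q(Y) = 18*Y (Q(Y) = (6 - Y - 1*6)*(-18) = (6 - Y - 6)*(-18) = -Y*(-18) = 18*Y)
1/Q(O(47)) = 1/(18*(-5*47)) = 1/(18*(-235)) = 1/(-4230) = -1/4230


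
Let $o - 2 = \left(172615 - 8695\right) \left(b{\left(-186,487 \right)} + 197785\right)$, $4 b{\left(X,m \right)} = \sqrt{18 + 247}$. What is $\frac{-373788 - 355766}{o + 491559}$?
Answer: $- \frac{23653168447222594}{1051147745602817049121} + \frac{29897122920 \sqrt{265}}{1051147745602817049121} \approx -2.2502 \cdot 10^{-5}$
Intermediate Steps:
$b{\left(X,m \right)} = \frac{\sqrt{265}}{4}$ ($b{\left(X,m \right)} = \frac{\sqrt{18 + 247}}{4} = \frac{\sqrt{265}}{4}$)
$o = 32420917202 + 40980 \sqrt{265}$ ($o = 2 + \left(172615 - 8695\right) \left(\frac{\sqrt{265}}{4} + 197785\right) = 2 + 163920 \left(197785 + \frac{\sqrt{265}}{4}\right) = 2 + \left(32420917200 + 40980 \sqrt{265}\right) = 32420917202 + 40980 \sqrt{265} \approx 3.2422 \cdot 10^{10}$)
$\frac{-373788 - 355766}{o + 491559} = \frac{-373788 - 355766}{\left(32420917202 + 40980 \sqrt{265}\right) + 491559} = - \frac{729554}{32421408761 + 40980 \sqrt{265}}$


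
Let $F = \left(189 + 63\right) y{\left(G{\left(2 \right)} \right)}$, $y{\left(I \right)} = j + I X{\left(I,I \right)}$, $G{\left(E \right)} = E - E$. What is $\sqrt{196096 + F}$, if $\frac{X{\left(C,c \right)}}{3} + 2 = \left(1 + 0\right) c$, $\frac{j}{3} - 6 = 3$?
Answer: $10 \sqrt{2029} \approx 450.44$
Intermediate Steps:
$j = 27$ ($j = 18 + 3 \cdot 3 = 18 + 9 = 27$)
$X{\left(C,c \right)} = -6 + 3 c$ ($X{\left(C,c \right)} = -6 + 3 \left(1 + 0\right) c = -6 + 3 \cdot 1 c = -6 + 3 c$)
$G{\left(E \right)} = 0$
$y{\left(I \right)} = 27 + I \left(-6 + 3 I\right)$
$F = 6804$ ($F = \left(189 + 63\right) \left(27 + 3 \cdot 0 \left(-2 + 0\right)\right) = 252 \left(27 + 3 \cdot 0 \left(-2\right)\right) = 252 \left(27 + 0\right) = 252 \cdot 27 = 6804$)
$\sqrt{196096 + F} = \sqrt{196096 + 6804} = \sqrt{202900} = 10 \sqrt{2029}$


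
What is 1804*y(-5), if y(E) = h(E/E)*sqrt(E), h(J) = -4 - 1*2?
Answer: -10824*I*sqrt(5) ≈ -24203.0*I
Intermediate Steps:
h(J) = -6 (h(J) = -4 - 2 = -6)
y(E) = -6*sqrt(E)
1804*y(-5) = 1804*(-6*I*sqrt(5)) = -10824*I*sqrt(5)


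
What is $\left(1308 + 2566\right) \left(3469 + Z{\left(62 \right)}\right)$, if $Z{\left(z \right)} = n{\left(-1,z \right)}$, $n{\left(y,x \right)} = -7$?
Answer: $13411788$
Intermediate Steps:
$Z{\left(z \right)} = -7$
$\left(1308 + 2566\right) \left(3469 + Z{\left(62 \right)}\right) = \left(1308 + 2566\right) \left(3469 - 7\right) = 3874 \cdot 3462 = 13411788$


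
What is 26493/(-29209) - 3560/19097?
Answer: -609920861/557804273 ≈ -1.0934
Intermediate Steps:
26493/(-29209) - 3560/19097 = 26493*(-1/29209) - 3560*1/19097 = -26493/29209 - 3560/19097 = -609920861/557804273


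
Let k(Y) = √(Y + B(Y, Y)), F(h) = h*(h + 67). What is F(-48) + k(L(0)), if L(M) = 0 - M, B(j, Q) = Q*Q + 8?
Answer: -912 + 2*√2 ≈ -909.17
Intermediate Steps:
B(j, Q) = 8 + Q² (B(j, Q) = Q² + 8 = 8 + Q²)
L(M) = -M
F(h) = h*(67 + h)
k(Y) = √(8 + Y + Y²) (k(Y) = √(Y + (8 + Y²)) = √(8 + Y + Y²))
F(-48) + k(L(0)) = -48*(67 - 48) + √(8 - 1*0 + (-1*0)²) = -48*19 + √(8 + 0 + 0²) = -912 + √(8 + 0 + 0) = -912 + √8 = -912 + 2*√2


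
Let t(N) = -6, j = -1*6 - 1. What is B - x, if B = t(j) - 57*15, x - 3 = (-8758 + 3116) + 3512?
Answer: 1266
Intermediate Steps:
j = -7 (j = -6 - 1 = -7)
x = -2127 (x = 3 + ((-8758 + 3116) + 3512) = 3 + (-5642 + 3512) = 3 - 2130 = -2127)
B = -861 (B = -6 - 57*15 = -6 - 855 = -861)
B - x = -861 - 1*(-2127) = -861 + 2127 = 1266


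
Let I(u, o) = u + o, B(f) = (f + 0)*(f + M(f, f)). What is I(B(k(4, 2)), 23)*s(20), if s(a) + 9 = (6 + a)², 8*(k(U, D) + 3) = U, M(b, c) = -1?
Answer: 84709/4 ≈ 21177.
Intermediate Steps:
k(U, D) = -3 + U/8
B(f) = f*(-1 + f) (B(f) = (f + 0)*(f - 1) = f*(-1 + f))
s(a) = -9 + (6 + a)²
I(u, o) = o + u
I(B(k(4, 2)), 23)*s(20) = (23 + (-3 + (⅛)*4)*(-1 + (-3 + (⅛)*4)))*(-9 + (6 + 20)²) = (23 + (-3 + ½)*(-1 + (-3 + ½)))*(-9 + 26²) = (23 - 5*(-1 - 5/2)/2)*(-9 + 676) = (23 - 5/2*(-7/2))*667 = (23 + 35/4)*667 = (127/4)*667 = 84709/4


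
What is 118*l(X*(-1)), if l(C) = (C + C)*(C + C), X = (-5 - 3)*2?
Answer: 120832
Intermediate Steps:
X = -16 (X = -8*2 = -16)
l(C) = 4*C² (l(C) = (2*C)*(2*C) = 4*C²)
118*l(X*(-1)) = 118*(4*(-16*(-1))²) = 118*(4*16²) = 118*(4*256) = 118*1024 = 120832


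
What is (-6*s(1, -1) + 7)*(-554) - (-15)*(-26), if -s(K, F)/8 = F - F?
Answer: -4268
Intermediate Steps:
s(K, F) = 0 (s(K, F) = -8*(F - F) = -8*0 = 0)
(-6*s(1, -1) + 7)*(-554) - (-15)*(-26) = (-6*0 + 7)*(-554) - (-15)*(-26) = (0 + 7)*(-554) - 1*390 = 7*(-554) - 390 = -3878 - 390 = -4268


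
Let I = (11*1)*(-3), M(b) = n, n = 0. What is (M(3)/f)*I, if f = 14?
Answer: 0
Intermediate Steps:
M(b) = 0
I = -33 (I = 11*(-3) = -33)
(M(3)/f)*I = (0/14)*(-33) = (0*(1/14))*(-33) = 0*(-33) = 0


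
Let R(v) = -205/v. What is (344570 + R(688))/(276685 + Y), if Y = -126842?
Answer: 237063955/103091984 ≈ 2.2995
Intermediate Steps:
(344570 + R(688))/(276685 + Y) = (344570 - 205/688)/(276685 - 126842) = (344570 - 205*1/688)/149843 = (344570 - 205/688)*(1/149843) = (237063955/688)*(1/149843) = 237063955/103091984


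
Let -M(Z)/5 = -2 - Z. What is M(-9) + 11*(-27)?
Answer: -332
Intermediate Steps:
M(Z) = 10 + 5*Z (M(Z) = -5*(-2 - Z) = 10 + 5*Z)
M(-9) + 11*(-27) = (10 + 5*(-9)) + 11*(-27) = (10 - 45) - 297 = -35 - 297 = -332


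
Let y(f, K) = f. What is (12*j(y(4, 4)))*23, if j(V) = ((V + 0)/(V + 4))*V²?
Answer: 2208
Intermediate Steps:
j(V) = V³/(4 + V) (j(V) = (V/(4 + V))*V² = V³/(4 + V))
(12*j(y(4, 4)))*23 = (12*(4³/(4 + 4)))*23 = (12*(64/8))*23 = (12*(64*(⅛)))*23 = (12*8)*23 = 96*23 = 2208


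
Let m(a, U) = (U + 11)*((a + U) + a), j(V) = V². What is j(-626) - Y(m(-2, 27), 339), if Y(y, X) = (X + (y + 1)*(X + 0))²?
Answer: -88187225420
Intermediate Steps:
m(a, U) = (11 + U)*(U + 2*a) (m(a, U) = (11 + U)*((U + a) + a) = (11 + U)*(U + 2*a))
Y(y, X) = (X + X*(1 + y))² (Y(y, X) = (X + (1 + y)*X)² = (X + X*(1 + y))²)
j(-626) - Y(m(-2, 27), 339) = (-626)² - 339²*(2 + (27² + 11*27 + 22*(-2) + 2*27*(-2)))² = 391876 - 114921*(2 + (729 + 297 - 44 - 108))² = 391876 - 114921*(2 + 874)² = 391876 - 114921*876² = 391876 - 114921*767376 = 391876 - 1*88187617296 = 391876 - 88187617296 = -88187225420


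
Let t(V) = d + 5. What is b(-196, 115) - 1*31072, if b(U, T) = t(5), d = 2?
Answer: -31065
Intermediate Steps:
t(V) = 7 (t(V) = 2 + 5 = 7)
b(U, T) = 7
b(-196, 115) - 1*31072 = 7 - 1*31072 = 7 - 31072 = -31065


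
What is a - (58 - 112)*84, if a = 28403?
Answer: 32939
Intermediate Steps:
a - (58 - 112)*84 = 28403 - (58 - 112)*84 = 28403 - (-54)*84 = 28403 - 1*(-4536) = 28403 + 4536 = 32939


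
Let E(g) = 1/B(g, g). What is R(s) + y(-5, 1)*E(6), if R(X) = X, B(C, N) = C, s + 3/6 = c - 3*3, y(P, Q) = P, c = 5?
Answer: -16/3 ≈ -5.3333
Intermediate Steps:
s = -9/2 (s = -1/2 + (5 - 3*3) = -1/2 + (5 - 9) = -1/2 - 4 = -9/2 ≈ -4.5000)
E(g) = 1/g
R(s) + y(-5, 1)*E(6) = -9/2 - 5/6 = -16/3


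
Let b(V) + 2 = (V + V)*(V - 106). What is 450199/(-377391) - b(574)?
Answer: -202758293641/377391 ≈ -5.3726e+5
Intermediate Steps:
b(V) = -2 + 2*V*(-106 + V) (b(V) = -2 + (V + V)*(V - 106) = -2 + (2*V)*(-106 + V) = -2 + 2*V*(-106 + V))
450199/(-377391) - b(574) = 450199/(-377391) - (-2 - 212*574 + 2*574**2) = 450199*(-1/377391) - (-2 - 121688 + 2*329476) = -450199/377391 - (-2 - 121688 + 658952) = -450199/377391 - 1*537262 = -450199/377391 - 537262 = -202758293641/377391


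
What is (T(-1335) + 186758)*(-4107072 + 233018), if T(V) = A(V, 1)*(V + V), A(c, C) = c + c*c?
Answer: 18420311444343268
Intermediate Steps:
A(c, C) = c + c²
T(V) = 2*V²*(1 + V) (T(V) = (V*(1 + V))*(V + V) = (V*(1 + V))*(2*V) = 2*V²*(1 + V))
(T(-1335) + 186758)*(-4107072 + 233018) = (2*(-1335)²*(1 - 1335) + 186758)*(-4107072 + 233018) = (2*1782225*(-1334) + 186758)*(-3874054) = (-4754976300 + 186758)*(-3874054) = -4754789542*(-3874054) = 18420311444343268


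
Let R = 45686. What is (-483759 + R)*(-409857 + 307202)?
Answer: 44970383815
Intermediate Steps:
(-483759 + R)*(-409857 + 307202) = (-483759 + 45686)*(-409857 + 307202) = -438073*(-102655) = 44970383815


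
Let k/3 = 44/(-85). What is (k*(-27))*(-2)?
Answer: -7128/85 ≈ -83.859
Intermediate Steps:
k = -132/85 (k = 3*(44/(-85)) = 3*(44*(-1/85)) = 3*(-44/85) = -132/85 ≈ -1.5529)
(k*(-27))*(-2) = -132/85*(-27)*(-2) = (3564/85)*(-2) = -7128/85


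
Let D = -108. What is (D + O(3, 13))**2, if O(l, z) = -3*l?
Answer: 13689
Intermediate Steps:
(D + O(3, 13))**2 = (-108 - 3*3)**2 = (-108 - 9)**2 = (-117)**2 = 13689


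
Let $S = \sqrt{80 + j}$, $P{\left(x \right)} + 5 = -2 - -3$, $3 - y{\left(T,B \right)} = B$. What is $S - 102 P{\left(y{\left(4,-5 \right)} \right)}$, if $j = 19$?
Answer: $408 + 3 \sqrt{11} \approx 417.95$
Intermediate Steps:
$y{\left(T,B \right)} = 3 - B$
$P{\left(x \right)} = -4$ ($P{\left(x \right)} = -5 - -1 = -5 + \left(-2 + 3\right) = -5 + 1 = -4$)
$S = 3 \sqrt{11}$ ($S = \sqrt{80 + 19} = \sqrt{99} = 3 \sqrt{11} \approx 9.9499$)
$S - 102 P{\left(y{\left(4,-5 \right)} \right)} = 3 \sqrt{11} - -408 = 3 \sqrt{11} + 408 = 408 + 3 \sqrt{11}$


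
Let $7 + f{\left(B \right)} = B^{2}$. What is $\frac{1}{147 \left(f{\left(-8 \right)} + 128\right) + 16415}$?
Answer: $\frac{1}{43610} \approx 2.2931 \cdot 10^{-5}$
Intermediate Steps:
$f{\left(B \right)} = -7 + B^{2}$
$\frac{1}{147 \left(f{\left(-8 \right)} + 128\right) + 16415} = \frac{1}{147 \left(\left(-7 + \left(-8\right)^{2}\right) + 128\right) + 16415} = \frac{1}{147 \left(\left(-7 + 64\right) + 128\right) + 16415} = \frac{1}{147 \left(57 + 128\right) + 16415} = \frac{1}{147 \cdot 185 + 16415} = \frac{1}{27195 + 16415} = \frac{1}{43610}$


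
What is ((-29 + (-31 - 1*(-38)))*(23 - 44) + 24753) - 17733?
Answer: 7482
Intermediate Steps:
((-29 + (-31 - 1*(-38)))*(23 - 44) + 24753) - 17733 = ((-29 + (-31 + 38))*(-21) + 24753) - 17733 = ((-29 + 7)*(-21) + 24753) - 17733 = (-22*(-21) + 24753) - 17733 = (462 + 24753) - 17733 = 25215 - 17733 = 7482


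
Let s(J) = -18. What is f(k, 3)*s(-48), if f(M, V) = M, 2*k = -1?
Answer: 9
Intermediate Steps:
k = -½ (k = (½)*(-1) = -½ ≈ -0.50000)
f(k, 3)*s(-48) = -½*(-18) = 9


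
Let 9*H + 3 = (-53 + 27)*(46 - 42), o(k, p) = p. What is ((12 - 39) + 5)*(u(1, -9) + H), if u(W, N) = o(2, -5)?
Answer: 3344/9 ≈ 371.56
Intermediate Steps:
u(W, N) = -5
H = -107/9 (H = -⅓ + ((-53 + 27)*(46 - 42))/9 = -⅓ + (-26*4)/9 = -⅓ + (⅑)*(-104) = -⅓ - 104/9 = -107/9 ≈ -11.889)
((12 - 39) + 5)*(u(1, -9) + H) = ((12 - 39) + 5)*(-5 - 107/9) = (-27 + 5)*(-152/9) = -22*(-152/9) = 3344/9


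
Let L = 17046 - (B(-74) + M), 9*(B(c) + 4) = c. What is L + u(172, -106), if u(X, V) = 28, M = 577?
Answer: 148583/9 ≈ 16509.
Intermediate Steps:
B(c) = -4 + c/9
L = 148331/9 (L = 17046 - ((-4 + (⅑)*(-74)) + 577) = 17046 - ((-4 - 74/9) + 577) = 17046 - (-110/9 + 577) = 17046 - 1*5083/9 = 17046 - 5083/9 = 148331/9 ≈ 16481.)
L + u(172, -106) = 148331/9 + 28 = 148583/9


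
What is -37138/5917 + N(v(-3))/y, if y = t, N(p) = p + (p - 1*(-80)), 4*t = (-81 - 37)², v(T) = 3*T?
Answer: -128910524/20597077 ≈ -6.2587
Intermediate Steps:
t = 3481 (t = (-81 - 37)²/4 = (¼)*(-118)² = (¼)*13924 = 3481)
N(p) = 80 + 2*p (N(p) = p + (p + 80) = p + (80 + p) = 80 + 2*p)
y = 3481
-37138/5917 + N(v(-3))/y = -37138/5917 + (80 + 2*(3*(-3)))/3481 = -37138*1/5917 + (80 + 2*(-9))*(1/3481) = -37138/5917 + (80 - 18)*(1/3481) = -37138/5917 + 62*(1/3481) = -37138/5917 + 62/3481 = -128910524/20597077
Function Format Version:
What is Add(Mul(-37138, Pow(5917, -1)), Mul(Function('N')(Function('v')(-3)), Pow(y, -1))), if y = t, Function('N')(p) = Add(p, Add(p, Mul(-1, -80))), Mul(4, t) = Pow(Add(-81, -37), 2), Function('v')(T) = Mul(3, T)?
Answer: Rational(-128910524, 20597077) ≈ -6.2587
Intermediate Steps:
t = 3481 (t = Mul(Rational(1, 4), Pow(Add(-81, -37), 2)) = Mul(Rational(1, 4), Pow(-118, 2)) = Mul(Rational(1, 4), 13924) = 3481)
Function('N')(p) = Add(80, Mul(2, p)) (Function('N')(p) = Add(p, Add(p, 80)) = Add(p, Add(80, p)) = Add(80, Mul(2, p)))
y = 3481
Add(Mul(-37138, Pow(5917, -1)), Mul(Function('N')(Function('v')(-3)), Pow(y, -1))) = Add(Mul(-37138, Pow(5917, -1)), Mul(Add(80, Mul(2, Mul(3, -3))), Pow(3481, -1))) = Add(Mul(-37138, Rational(1, 5917)), Mul(Add(80, Mul(2, -9)), Rational(1, 3481))) = Add(Rational(-37138, 5917), Mul(Add(80, -18), Rational(1, 3481))) = Add(Rational(-37138, 5917), Mul(62, Rational(1, 3481))) = Add(Rational(-37138, 5917), Rational(62, 3481)) = Rational(-128910524, 20597077)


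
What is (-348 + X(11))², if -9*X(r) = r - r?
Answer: 121104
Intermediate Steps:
X(r) = 0 (X(r) = -(r - r)/9 = -⅑*0 = 0)
(-348 + X(11))² = (-348 + 0)² = (-348)² = 121104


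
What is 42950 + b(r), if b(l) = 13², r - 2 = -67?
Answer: 43119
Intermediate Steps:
r = -65 (r = 2 - 67 = -65)
b(l) = 169
42950 + b(r) = 42950 + 169 = 43119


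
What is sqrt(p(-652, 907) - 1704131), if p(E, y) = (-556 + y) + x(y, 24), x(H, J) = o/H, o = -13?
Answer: I*sqrt(1401612925011)/907 ≈ 1305.3*I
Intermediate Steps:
x(H, J) = -13/H
p(E, y) = -556 + y - 13/y (p(E, y) = (-556 + y) - 13/y = -556 + y - 13/y)
sqrt(p(-652, 907) - 1704131) = sqrt((-556 + 907 - 13/907) - 1704131) = sqrt(318344/907 - 1704131) = sqrt(-1545328473/907) = I*sqrt(1401612925011)/907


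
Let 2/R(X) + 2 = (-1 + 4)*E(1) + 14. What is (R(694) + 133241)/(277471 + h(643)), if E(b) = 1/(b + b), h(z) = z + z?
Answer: 3597511/7526439 ≈ 0.47798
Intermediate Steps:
h(z) = 2*z
E(b) = 1/(2*b)
R(X) = 4/27 (R(X) = 2/(-2 + ((-1 + 4)*((½)/1) + 14)) = 2/(-2 + (3*((½)*1) + 14)) = 2/(-2 + (3*(½) + 14)) = 2/(-2 + (3/2 + 14)) = 2/(-2 + 31/2) = 2/(27/2) = 2*(2/27) = 4/27)
(R(694) + 133241)/(277471 + h(643)) = (4/27 + 133241)/(277471 + 2*643) = 3597511/(27*(277471 + 1286)) = (3597511/27)/278757 = (3597511/27)*(1/278757) = 3597511/7526439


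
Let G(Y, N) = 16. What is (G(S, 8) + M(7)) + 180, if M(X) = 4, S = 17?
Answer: 200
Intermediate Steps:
(G(S, 8) + M(7)) + 180 = (16 + 4) + 180 = 20 + 180 = 200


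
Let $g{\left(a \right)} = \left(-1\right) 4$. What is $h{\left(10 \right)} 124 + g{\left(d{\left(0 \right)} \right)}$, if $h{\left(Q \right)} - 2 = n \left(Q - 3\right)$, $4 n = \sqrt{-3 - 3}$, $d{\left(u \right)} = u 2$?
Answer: $244 + 217 i \sqrt{6} \approx 244.0 + 531.54 i$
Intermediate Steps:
$d{\left(u \right)} = 2 u$
$n = \frac{i \sqrt{6}}{4}$ ($n = \frac{\sqrt{-3 - 3}}{4} = \frac{\sqrt{-6}}{4} = \frac{i \sqrt{6}}{4} \approx 0.61237 i$)
$h{\left(Q \right)} = 2 + \frac{i \sqrt{6} \left(-3 + Q\right)}{4}$ ($h{\left(Q \right)} = 2 + \frac{i \sqrt{6}}{4} \left(Q - 3\right) = 2 + \frac{i \sqrt{6}}{4} \left(-3 + Q\right) = 2 + \frac{i \sqrt{6} \left(-3 + Q\right)}{4}$)
$g{\left(a \right)} = -4$
$h{\left(10 \right)} 124 + g{\left(d{\left(0 \right)} \right)} = \left(2 - \frac{3 i \sqrt{6}}{4} + \frac{1}{4} i 10 \sqrt{6}\right) 124 - 4 = \left(2 - \frac{3 i \sqrt{6}}{4} + \frac{5 i \sqrt{6}}{2}\right) 124 - 4 = \left(2 + \frac{7 i \sqrt{6}}{4}\right) 124 - 4 = \left(248 + 217 i \sqrt{6}\right) - 4 = 244 + 217 i \sqrt{6}$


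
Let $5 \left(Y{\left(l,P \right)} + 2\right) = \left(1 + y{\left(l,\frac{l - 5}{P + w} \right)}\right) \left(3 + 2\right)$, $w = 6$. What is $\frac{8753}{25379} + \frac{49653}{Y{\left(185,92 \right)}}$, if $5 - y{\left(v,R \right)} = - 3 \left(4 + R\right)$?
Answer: $\frac{61756256525}{26749466} \approx 2308.7$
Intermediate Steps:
$y{\left(v,R \right)} = 17 + 3 R$ ($y{\left(v,R \right)} = 5 - - 3 \left(4 + R\right) = 5 - \left(-12 - 3 R\right) = 5 + \left(12 + 3 R\right) = 17 + 3 R$)
$Y{\left(l,P \right)} = 16 + \frac{3 \left(-5 + l\right)}{6 + P}$ ($Y{\left(l,P \right)} = -2 + \frac{\left(1 + \left(17 + 3 \frac{l - 5}{P + 6}\right)\right) \left(3 + 2\right)}{5} = -2 + \frac{\left(1 + \left(17 + 3 \frac{-5 + l}{6 + P}\right)\right) 5}{5} = -2 + \frac{\left(1 + \left(17 + \frac{3 \left(-5 + l\right)}{6 + P}\right)\right) 5}{5} = -2 + \frac{\left(18 + \frac{3 \left(-5 + l\right)}{6 + P}\right) 5}{5} = -2 + \frac{90 + \frac{15 \left(-5 + l\right)}{6 + P}}{5} = -2 + \left(18 + \frac{3 \left(-5 + l\right)}{6 + P}\right) = 16 + \frac{3 \left(-5 + l\right)}{6 + P}$)
$\frac{8753}{25379} + \frac{49653}{Y{\left(185,92 \right)}} = \frac{8753}{25379} + \frac{49653}{\frac{1}{6 + 92} \left(81 + 3 \cdot 185 + 16 \cdot 92\right)} = 8753 \cdot \frac{1}{25379} + \frac{49653}{\frac{1}{98} \left(81 + 555 + 1472\right)} = \frac{8753}{25379} + \frac{49653}{\frac{1}{98} \cdot 2108} = \frac{8753}{25379} + \frac{49653}{\frac{1054}{49}} = \frac{8753}{25379} + 49653 \cdot \frac{49}{1054} = \frac{8753}{25379} + \frac{2432997}{1054} = \frac{61756256525}{26749466}$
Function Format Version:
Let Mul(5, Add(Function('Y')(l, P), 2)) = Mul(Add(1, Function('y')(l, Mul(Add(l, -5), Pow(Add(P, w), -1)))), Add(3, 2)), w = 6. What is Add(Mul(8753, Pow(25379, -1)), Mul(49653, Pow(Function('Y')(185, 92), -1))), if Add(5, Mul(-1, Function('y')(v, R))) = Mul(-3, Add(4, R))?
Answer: Rational(61756256525, 26749466) ≈ 2308.7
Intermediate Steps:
Function('y')(v, R) = Add(17, Mul(3, R)) (Function('y')(v, R) = Add(5, Mul(-1, Mul(-3, Add(4, R)))) = Add(5, Mul(-1, Add(-12, Mul(-3, R)))) = Add(5, Add(12, Mul(3, R))) = Add(17, Mul(3, R)))
Function('Y')(l, P) = Add(16, Mul(3, Pow(Add(6, P), -1), Add(-5, l))) (Function('Y')(l, P) = Add(-2, Mul(Rational(1, 5), Mul(Add(1, Add(17, Mul(3, Mul(Add(l, -5), Pow(Add(P, 6), -1))))), Add(3, 2)))) = Add(-2, Mul(Rational(1, 5), Mul(Add(1, Add(17, Mul(3, Mul(Add(-5, l), Pow(Add(6, P), -1))))), 5))) = Add(-2, Mul(Rational(1, 5), Mul(Add(1, Add(17, Mul(3, Mul(Pow(Add(6, P), -1), Add(-5, l))))), 5))) = Add(-2, Mul(Rational(1, 5), Mul(Add(1, Add(17, Mul(3, Pow(Add(6, P), -1), Add(-5, l)))), 5))) = Add(-2, Mul(Rational(1, 5), Mul(Add(18, Mul(3, Pow(Add(6, P), -1), Add(-5, l))), 5))) = Add(-2, Mul(Rational(1, 5), Add(90, Mul(15, Pow(Add(6, P), -1), Add(-5, l))))) = Add(-2, Add(18, Mul(3, Pow(Add(6, P), -1), Add(-5, l)))) = Add(16, Mul(3, Pow(Add(6, P), -1), Add(-5, l))))
Add(Mul(8753, Pow(25379, -1)), Mul(49653, Pow(Function('Y')(185, 92), -1))) = Add(Mul(8753, Pow(25379, -1)), Mul(49653, Pow(Mul(Pow(Add(6, 92), -1), Add(81, Mul(3, 185), Mul(16, 92))), -1))) = Add(Mul(8753, Rational(1, 25379)), Mul(49653, Pow(Mul(Pow(98, -1), Add(81, 555, 1472)), -1))) = Add(Rational(8753, 25379), Mul(49653, Pow(Mul(Rational(1, 98), 2108), -1))) = Add(Rational(8753, 25379), Mul(49653, Pow(Rational(1054, 49), -1))) = Add(Rational(8753, 25379), Mul(49653, Rational(49, 1054))) = Add(Rational(8753, 25379), Rational(2432997, 1054)) = Rational(61756256525, 26749466)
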